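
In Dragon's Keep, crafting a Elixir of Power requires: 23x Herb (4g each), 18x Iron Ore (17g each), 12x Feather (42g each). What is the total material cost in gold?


Cost breakdown:
  Herb: 23 * 4 = 92
  Iron Ore: 18 * 17 = 306
  Feather: 12 * 42 = 504
Total = 92 + 306 + 504 = 902

902 gold


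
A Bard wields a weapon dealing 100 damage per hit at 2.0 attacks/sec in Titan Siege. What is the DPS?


DPS = damage * attack_speed
= 100 * 2.0
= 200.0

200.0 DPS


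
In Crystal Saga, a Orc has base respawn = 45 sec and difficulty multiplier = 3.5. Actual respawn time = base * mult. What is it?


Respawn time = base * multiplier
= 45 * 3.5
= 157.5 seconds

157.5 seconds


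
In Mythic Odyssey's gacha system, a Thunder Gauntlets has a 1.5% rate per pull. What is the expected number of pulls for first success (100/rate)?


Expected pulls for a geometric distribution = 1/p = 100 / rate%
= 100 / 1.5
= 66.67

66.67 pulls


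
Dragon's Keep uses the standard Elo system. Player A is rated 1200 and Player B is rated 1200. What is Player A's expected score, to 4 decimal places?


Elo expected score: Ea = 1/(1 + 10^((Rb-Ra)/400))
Rb - Ra = 1200 - 1200 = 0
(Rb-Ra)/400 = 0/400 = 0.0
10^0.0 = 1.0
Ea = 1/(1 + 1.0) = 1/2.0 = 0.5000

0.5000


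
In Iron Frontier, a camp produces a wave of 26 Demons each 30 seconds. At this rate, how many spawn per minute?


Spawns per minute = count * (60 / interval)
= 26 * (60 / 30)
= 26 * 2.0
= 52.0

52.0 per minute


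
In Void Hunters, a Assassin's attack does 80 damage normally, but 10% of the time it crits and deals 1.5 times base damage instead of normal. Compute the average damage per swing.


E[dmg] = base * (1 + crit_chance * (crit_mult - 1))
cc as decimal = 10/100 = 0.1
cm - 1 = 1.5 - 1 = 0.5
Bonus factor = 0.1 * 0.5 = 0.05
Total multiplier = 1 + 0.05 = 1.05
Expected damage = 80 * 1.05 = 84.00

84.00 damage


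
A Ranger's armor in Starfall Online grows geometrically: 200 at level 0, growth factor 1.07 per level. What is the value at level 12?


value = base * growth^level
= 200 * 1.07^12
= 200 * 2.252192
= 450.44

450.44 armor


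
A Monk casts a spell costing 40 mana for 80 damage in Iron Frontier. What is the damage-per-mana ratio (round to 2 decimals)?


Efficiency = damage / mana
= 80 / 40
= 2.00

2.00 dmg/mana


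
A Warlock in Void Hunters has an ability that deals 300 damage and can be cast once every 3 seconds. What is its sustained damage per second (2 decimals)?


DPS = damage / cooldown
= 300 / 3
= 100.00

100.00 DPS


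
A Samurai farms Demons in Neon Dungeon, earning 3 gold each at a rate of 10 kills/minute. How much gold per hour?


Gold per minute = 3 * 10 = 30
Gold per hour = 30 * 60 = 1800

1800 gold/hour


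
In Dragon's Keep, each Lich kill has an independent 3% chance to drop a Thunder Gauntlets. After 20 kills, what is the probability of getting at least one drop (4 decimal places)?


P(at least one) = 1 - P(none) = 1 - (1-p)^n
p = 3/100 = 0.03
1 - p = 0.97
(1 - p)^20 = 0.97^20 = 0.543794
P(at least one) = 1 - 0.543794 = 0.4562

0.4562


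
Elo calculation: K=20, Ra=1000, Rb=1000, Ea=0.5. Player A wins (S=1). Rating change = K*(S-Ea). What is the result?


Elo update: delta = K * (S - Ea), where S = 1 (wins)
S - Ea = 1 - 0.5 = 0.5
Rating change = 20 * 0.5
= 10.00

10.00 rating points


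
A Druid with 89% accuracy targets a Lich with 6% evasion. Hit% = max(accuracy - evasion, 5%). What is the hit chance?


accuracy - evasion = 89 - 6 = 83
Apply floor: max(83, 5) = 83
Hit chance = 83%

83%


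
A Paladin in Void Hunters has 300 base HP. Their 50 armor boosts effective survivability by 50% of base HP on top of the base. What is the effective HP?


EHP = 300 * (1 + 50/100)
= 300 * (1 + 0.5)
= 300 * 1.5
= 450.0

450.0 EHP


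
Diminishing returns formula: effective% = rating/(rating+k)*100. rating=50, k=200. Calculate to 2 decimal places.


effective% = rating / (rating + k) * 100
= 50 / (50 + 200) * 100
= 50 / 250 * 100
= 0.2 * 100
= 20.00%

20.00%


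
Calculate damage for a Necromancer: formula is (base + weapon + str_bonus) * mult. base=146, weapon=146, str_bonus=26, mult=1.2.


Sum base + weapon + str = 146 + 146 + 26 = 318
Multiply by 1.2:
318 * 1.2 = 381.6

381.6 damage


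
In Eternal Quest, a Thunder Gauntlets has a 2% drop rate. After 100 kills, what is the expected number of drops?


Expected drops = kills * (drop_rate / 100)
= 100 * (2 / 100)
= 100 * 0.02
= 2.0

2.0 drops


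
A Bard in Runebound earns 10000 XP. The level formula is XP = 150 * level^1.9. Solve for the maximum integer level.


XP = 150 * level^1.9, so level = (XP / 150)^(1/1.9)
= (10000 / 150)^(1/1.9)
= 66.6667^0.5263
= 9.1191
Floor: level = 9

level 9


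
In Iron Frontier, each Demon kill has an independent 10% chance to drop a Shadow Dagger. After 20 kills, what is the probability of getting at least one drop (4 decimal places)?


P(at least one) = 1 - P(none) = 1 - (1-p)^n
p = 10/100 = 0.1
1 - p = 0.9
(1 - p)^20 = 0.9^20 = 0.121577
P(at least one) = 1 - 0.121577 = 0.8784

0.8784


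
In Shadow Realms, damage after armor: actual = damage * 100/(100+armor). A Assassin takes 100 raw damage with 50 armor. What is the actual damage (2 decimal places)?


actual = 100 * 100 / (100 + 50)
= 100 * 100 / 150
= 10000 / 150
= 66.67

66.67 damage


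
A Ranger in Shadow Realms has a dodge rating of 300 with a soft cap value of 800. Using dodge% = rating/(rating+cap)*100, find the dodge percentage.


dodge% = 300 / (300 + 800) * 100
= 300 / 1100 * 100
= 0.272727 * 100
= 27.27%

27.27%


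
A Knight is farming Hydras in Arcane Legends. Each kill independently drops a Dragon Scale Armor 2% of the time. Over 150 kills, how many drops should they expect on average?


Expected drops = kills * (drop_rate / 100)
= 150 * (2 / 100)
= 150 * 0.02
= 3.0

3.0 drops


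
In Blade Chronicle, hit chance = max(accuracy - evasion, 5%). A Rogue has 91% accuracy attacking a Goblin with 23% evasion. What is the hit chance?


accuracy - evasion = 91 - 23 = 68
Apply floor: max(68, 5) = 68
Hit chance = 68%

68%


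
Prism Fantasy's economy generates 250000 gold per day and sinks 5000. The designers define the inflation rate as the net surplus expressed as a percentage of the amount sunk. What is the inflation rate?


Net gold = 250000 - 5000 = 245000
Inflation rate = net / sunk * 100 = 245000 / 5000 * 100
= 49.0 * 100
= 4900.00%

4900.00%


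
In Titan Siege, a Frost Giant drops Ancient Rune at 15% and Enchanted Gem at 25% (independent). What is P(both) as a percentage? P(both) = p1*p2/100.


For independent events, P(both) = P(A) * P(B)
= 15% * 25%
= 375 / 100 %
= 3.75%

3.75%


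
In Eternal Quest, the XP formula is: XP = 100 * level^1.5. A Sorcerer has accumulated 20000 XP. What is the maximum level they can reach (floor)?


XP = 100 * level^1.5, so level = (XP / 100)^(1/1.5)
= (20000 / 100)^(1/1.5)
= 200.0^0.6667
= 34.1995
Floor: level = 34

level 34


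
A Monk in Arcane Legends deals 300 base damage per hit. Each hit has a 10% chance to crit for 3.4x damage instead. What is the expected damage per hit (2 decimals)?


E[dmg] = base * (1 + crit_chance * (crit_mult - 1))
cc as decimal = 10/100 = 0.1
cm - 1 = 3.4 - 1 = 2.4
Bonus factor = 0.1 * 2.4 = 0.24
Total multiplier = 1 + 0.24 = 1.24
Expected damage = 300 * 1.24 = 372.00

372.00 damage


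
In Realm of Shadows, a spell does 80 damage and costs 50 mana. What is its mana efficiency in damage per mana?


Efficiency = damage / mana
= 80 / 50
= 1.60

1.60 dmg/mana


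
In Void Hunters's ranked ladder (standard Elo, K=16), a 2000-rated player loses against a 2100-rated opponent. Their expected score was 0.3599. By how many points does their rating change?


Elo update: delta = K * (S - Ea), where S = 0 (loses)
S - Ea = 0 - 0.3599 = -0.3599
Rating change = 16 * -0.3599
= -5.76

-5.76 rating points


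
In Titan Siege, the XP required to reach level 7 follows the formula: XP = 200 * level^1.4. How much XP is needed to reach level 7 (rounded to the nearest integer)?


XP = 200 * level^1.4
Substitute level = 7:
XP = 200 * 7^1.4
= 200 * 15.2453
= 3049

3049 XP


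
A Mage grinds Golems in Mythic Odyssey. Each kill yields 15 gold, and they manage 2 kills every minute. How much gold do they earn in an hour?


Gold per minute = 15 * 2 = 30
Gold per hour = 30 * 60 = 1800

1800 gold/hour


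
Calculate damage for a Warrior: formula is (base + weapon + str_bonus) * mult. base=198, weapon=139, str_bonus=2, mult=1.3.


Sum base + weapon + str = 198 + 139 + 2 = 339
Multiply by 1.3:
339 * 1.3 = 440.7

440.7 damage


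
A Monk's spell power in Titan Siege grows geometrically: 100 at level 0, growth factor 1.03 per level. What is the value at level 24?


value = base * growth^level
= 100 * 1.03^24
= 100 * 2.032794
= 203.28

203.28 spell power


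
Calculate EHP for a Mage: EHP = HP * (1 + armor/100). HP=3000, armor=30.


EHP = 3000 * (1 + 30/100)
= 3000 * (1 + 0.3)
= 3000 * 1.3
= 3900.0

3900.0 EHP


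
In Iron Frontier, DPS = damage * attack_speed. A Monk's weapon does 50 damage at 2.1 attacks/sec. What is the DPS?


DPS = damage * attack_speed
= 50 * 2.1
= 105.0

105.0 DPS


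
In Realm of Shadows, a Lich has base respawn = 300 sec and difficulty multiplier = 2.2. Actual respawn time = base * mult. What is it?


Respawn time = base * multiplier
= 300 * 2.2
= 660.0 seconds

660.0 seconds


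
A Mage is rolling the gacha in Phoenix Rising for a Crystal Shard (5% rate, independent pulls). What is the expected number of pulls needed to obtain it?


Expected pulls for a geometric distribution = 1/p = 100 / rate%
= 100 / 5
= 20.0

20.0 pulls


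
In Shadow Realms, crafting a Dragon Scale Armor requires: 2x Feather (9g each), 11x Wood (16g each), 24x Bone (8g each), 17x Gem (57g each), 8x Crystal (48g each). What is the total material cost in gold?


Cost breakdown:
  Feather: 2 * 9 = 18
  Wood: 11 * 16 = 176
  Bone: 24 * 8 = 192
  Gem: 17 * 57 = 969
  Crystal: 8 * 48 = 384
Total = 18 + 176 + 192 + 969 + 384 = 1739

1739 gold


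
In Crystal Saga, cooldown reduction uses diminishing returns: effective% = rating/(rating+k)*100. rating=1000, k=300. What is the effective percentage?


effective% = rating / (rating + k) * 100
= 1000 / (1000 + 300) * 100
= 1000 / 1300 * 100
= 0.769231 * 100
= 76.92%

76.92%


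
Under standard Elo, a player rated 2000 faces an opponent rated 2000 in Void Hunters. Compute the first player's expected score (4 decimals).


Elo expected score: Ea = 1/(1 + 10^((Rb-Ra)/400))
Rb - Ra = 2000 - 2000 = 0
(Rb-Ra)/400 = 0/400 = 0.0
10^0.0 = 1.0
Ea = 1/(1 + 1.0) = 1/2.0 = 0.5000

0.5000


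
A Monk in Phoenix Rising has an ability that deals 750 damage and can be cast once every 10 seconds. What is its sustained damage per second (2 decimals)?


DPS = damage / cooldown
= 750 / 10
= 75.00

75.00 DPS


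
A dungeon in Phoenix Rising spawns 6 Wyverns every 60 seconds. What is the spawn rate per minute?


Spawns per minute = count * (60 / interval)
= 6 * (60 / 60)
= 6 * 1.0
= 6.0

6.0 per minute


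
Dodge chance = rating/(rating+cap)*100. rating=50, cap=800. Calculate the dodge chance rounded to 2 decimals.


dodge% = 50 / (50 + 800) * 100
= 50 / 850 * 100
= 0.058824 * 100
= 5.88%

5.88%


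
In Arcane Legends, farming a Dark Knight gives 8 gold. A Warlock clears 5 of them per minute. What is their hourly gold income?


Gold per minute = 8 * 5 = 40
Gold per hour = 40 * 60 = 2400

2400 gold/hour


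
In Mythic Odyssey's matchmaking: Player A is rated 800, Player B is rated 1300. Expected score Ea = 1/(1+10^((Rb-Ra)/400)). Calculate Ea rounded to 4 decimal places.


Elo expected score: Ea = 1/(1 + 10^((Rb-Ra)/400))
Rb - Ra = 1300 - 800 = 500
(Rb-Ra)/400 = 500/400 = 1.25
10^1.25 = 17.782794
Ea = 1/(1 + 17.782794) = 1/18.782794 = 0.0532

0.0532


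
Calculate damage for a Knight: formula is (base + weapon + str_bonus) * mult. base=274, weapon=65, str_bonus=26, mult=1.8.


Sum base + weapon + str = 274 + 65 + 26 = 365
Multiply by 1.8:
365 * 1.8 = 657.0

657.0 damage


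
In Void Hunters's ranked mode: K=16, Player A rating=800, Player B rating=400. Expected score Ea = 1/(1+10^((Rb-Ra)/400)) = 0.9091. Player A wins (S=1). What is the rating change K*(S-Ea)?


Elo update: delta = K * (S - Ea), where S = 1 (wins)
S - Ea = 1 - 0.9091 = 0.0909
Rating change = 16 * 0.0909
= 1.45

1.45 rating points


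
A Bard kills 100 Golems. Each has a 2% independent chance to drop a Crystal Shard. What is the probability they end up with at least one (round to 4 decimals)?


P(at least one) = 1 - P(none) = 1 - (1-p)^n
p = 2/100 = 0.02
1 - p = 0.98
(1 - p)^100 = 0.98^100 = 0.132620
P(at least one) = 1 - 0.132620 = 0.8674

0.8674


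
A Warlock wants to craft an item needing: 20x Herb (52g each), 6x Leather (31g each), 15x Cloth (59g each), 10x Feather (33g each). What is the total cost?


Cost breakdown:
  Herb: 20 * 52 = 1040
  Leather: 6 * 31 = 186
  Cloth: 15 * 59 = 885
  Feather: 10 * 33 = 330
Total = 1040 + 186 + 885 + 330 = 2441

2441 gold


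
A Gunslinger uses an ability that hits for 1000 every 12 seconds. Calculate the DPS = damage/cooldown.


DPS = damage / cooldown
= 1000 / 12
= 83.33

83.33 DPS


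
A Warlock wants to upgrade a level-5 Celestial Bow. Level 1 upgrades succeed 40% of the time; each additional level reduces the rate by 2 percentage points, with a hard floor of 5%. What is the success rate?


raw_rate = 40 - 2 * (5 - 1)
= 40 - 2 * 4
= 40 - 8
= 32
Apply floor: max(32, 5) = 32%

32%


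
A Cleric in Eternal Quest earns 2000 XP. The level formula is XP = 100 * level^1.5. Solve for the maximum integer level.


XP = 100 * level^1.5, so level = (XP / 100)^(1/1.5)
= (2000 / 100)^(1/1.5)
= 20.0^0.6667
= 7.3681
Floor: level = 7

level 7


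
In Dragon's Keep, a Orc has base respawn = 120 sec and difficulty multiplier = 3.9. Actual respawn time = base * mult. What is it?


Respawn time = base * multiplier
= 120 * 3.9
= 468.0 seconds

468.0 seconds


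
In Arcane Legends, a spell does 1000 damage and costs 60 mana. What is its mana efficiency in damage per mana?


Efficiency = damage / mana
= 1000 / 60
= 16.67

16.67 dmg/mana


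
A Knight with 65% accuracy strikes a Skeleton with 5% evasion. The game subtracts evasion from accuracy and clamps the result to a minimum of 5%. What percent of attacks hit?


accuracy - evasion = 65 - 5 = 60
Apply floor: max(60, 5) = 60
Hit chance = 60%

60%


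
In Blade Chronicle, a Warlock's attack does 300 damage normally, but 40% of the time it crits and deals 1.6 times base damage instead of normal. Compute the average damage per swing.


E[dmg] = base * (1 + crit_chance * (crit_mult - 1))
cc as decimal = 40/100 = 0.4
cm - 1 = 1.6 - 1 = 0.6
Bonus factor = 0.4 * 0.6 = 0.24
Total multiplier = 1 + 0.24 = 1.24
Expected damage = 300 * 1.24 = 372.00

372.00 damage


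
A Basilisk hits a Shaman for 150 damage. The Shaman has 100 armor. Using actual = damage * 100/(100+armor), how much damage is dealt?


actual = 150 * 100 / (100 + 100)
= 150 * 100 / 200
= 15000 / 200
= 75.00

75.00 damage


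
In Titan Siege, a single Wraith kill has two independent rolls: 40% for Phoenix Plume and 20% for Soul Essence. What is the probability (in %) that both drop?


For independent events, P(both) = P(A) * P(B)
= 40% * 20%
= 800 / 100 %
= 8.0%

8.0%


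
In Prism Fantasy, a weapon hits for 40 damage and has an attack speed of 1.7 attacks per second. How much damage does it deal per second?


DPS = damage * attack_speed
= 40 * 1.7
= 68.0

68.0 DPS


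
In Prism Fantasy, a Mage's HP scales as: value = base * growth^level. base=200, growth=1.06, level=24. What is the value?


value = base * growth^level
= 200 * 1.06^24
= 200 * 4.048935
= 809.79

809.79 HP


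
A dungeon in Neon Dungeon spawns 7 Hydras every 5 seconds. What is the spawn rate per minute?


Spawns per minute = count * (60 / interval)
= 7 * (60 / 5)
= 7 * 12.0
= 84.0

84.0 per minute


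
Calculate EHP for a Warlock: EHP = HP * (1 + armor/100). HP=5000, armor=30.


EHP = 5000 * (1 + 30/100)
= 5000 * (1 + 0.3)
= 5000 * 1.3
= 6500.0

6500.0 EHP


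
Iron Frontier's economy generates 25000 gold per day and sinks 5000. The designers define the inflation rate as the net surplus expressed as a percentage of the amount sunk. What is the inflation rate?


Net gold = 25000 - 5000 = 20000
Inflation rate = net / sunk * 100 = 20000 / 5000 * 100
= 4.0 * 100
= 400.00%

400.00%


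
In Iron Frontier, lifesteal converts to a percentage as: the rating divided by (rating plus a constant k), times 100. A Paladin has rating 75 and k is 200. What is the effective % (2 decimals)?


effective% = rating / (rating + k) * 100
= 75 / (75 + 200) * 100
= 75 / 275 * 100
= 0.272727 * 100
= 27.27%

27.27%


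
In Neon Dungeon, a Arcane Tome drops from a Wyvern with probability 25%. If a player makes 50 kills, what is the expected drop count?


Expected drops = kills * (drop_rate / 100)
= 50 * (25 / 100)
= 50 * 0.25
= 12.5

12.5 drops


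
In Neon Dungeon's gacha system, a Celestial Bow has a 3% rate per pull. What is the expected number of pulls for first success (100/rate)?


Expected pulls for a geometric distribution = 1/p = 100 / rate%
= 100 / 3
= 33.33

33.33 pulls


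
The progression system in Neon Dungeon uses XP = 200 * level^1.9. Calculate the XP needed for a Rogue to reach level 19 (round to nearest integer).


XP = 200 * level^1.9
Substitute level = 19:
XP = 200 * 19^1.9
= 200 * 268.9254
= 53785

53785 XP


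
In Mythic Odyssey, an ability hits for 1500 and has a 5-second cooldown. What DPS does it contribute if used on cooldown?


DPS = damage / cooldown
= 1500 / 5
= 300.00

300.00 DPS


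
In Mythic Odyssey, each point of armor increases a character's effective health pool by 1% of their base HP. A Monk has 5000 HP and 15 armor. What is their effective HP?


EHP = 5000 * (1 + 15/100)
= 5000 * (1 + 0.15)
= 5000 * 1.15
= 5750.0

5750.0 EHP


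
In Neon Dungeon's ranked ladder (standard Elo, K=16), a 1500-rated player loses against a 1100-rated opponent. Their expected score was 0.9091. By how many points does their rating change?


Elo update: delta = K * (S - Ea), where S = 0 (loses)
S - Ea = 0 - 0.9091 = -0.9091
Rating change = 16 * -0.9091
= -14.55

-14.55 rating points


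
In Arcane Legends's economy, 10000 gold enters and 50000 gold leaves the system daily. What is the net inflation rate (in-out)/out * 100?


Net gold = 10000 - 50000 = -40000
Inflation rate = net / sunk * 100 = -40000 / 50000 * 100
= -0.8 * 100
= -80.00%

-80.00%


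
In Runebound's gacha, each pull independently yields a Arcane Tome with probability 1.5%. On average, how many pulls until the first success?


Expected pulls for a geometric distribution = 1/p = 100 / rate%
= 100 / 1.5
= 66.67

66.67 pulls


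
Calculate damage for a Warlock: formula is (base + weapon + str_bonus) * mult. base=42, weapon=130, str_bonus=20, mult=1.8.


Sum base + weapon + str = 42 + 130 + 20 = 192
Multiply by 1.8:
192 * 1.8 = 345.6

345.6 damage


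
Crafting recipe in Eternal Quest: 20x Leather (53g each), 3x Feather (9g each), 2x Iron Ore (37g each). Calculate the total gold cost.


Cost breakdown:
  Leather: 20 * 53 = 1060
  Feather: 3 * 9 = 27
  Iron Ore: 2 * 37 = 74
Total = 1060 + 27 + 74 = 1161

1161 gold


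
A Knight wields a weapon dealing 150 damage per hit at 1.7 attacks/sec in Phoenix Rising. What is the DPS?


DPS = damage * attack_speed
= 150 * 1.7
= 255.0

255.0 DPS


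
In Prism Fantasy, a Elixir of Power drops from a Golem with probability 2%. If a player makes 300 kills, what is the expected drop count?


Expected drops = kills * (drop_rate / 100)
= 300 * (2 / 100)
= 300 * 0.02
= 6.0

6.0 drops


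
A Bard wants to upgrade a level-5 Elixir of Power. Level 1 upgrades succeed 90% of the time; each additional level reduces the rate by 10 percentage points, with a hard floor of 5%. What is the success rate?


raw_rate = 90 - 10 * (5 - 1)
= 90 - 10 * 4
= 90 - 40
= 50
Apply floor: max(50, 5) = 50%

50%


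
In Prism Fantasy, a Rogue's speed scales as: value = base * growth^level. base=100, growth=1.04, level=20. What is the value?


value = base * growth^level
= 100 * 1.04^20
= 100 * 2.191123
= 219.11

219.11 speed


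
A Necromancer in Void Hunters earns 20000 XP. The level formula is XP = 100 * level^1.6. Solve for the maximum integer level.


XP = 100 * level^1.6, so level = (XP / 100)^(1/1.6)
= (20000 / 100)^(1/1.6)
= 200.0^0.625
= 27.4248
Floor: level = 27

level 27


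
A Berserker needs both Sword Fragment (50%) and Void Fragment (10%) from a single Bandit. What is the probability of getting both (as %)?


For independent events, P(both) = P(A) * P(B)
= 50% * 10%
= 500 / 100 %
= 5.0%

5.0%


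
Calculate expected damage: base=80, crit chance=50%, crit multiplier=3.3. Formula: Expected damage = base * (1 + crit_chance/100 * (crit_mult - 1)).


E[dmg] = base * (1 + crit_chance * (crit_mult - 1))
cc as decimal = 50/100 = 0.5
cm - 1 = 3.3 - 1 = 2.3
Bonus factor = 0.5 * 2.3 = 1.15
Total multiplier = 1 + 1.15 = 2.15
Expected damage = 80 * 2.15 = 172.00

172.00 damage


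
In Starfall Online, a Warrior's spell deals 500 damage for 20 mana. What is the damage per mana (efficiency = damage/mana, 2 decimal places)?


Efficiency = damage / mana
= 500 / 20
= 25.00

25.00 dmg/mana


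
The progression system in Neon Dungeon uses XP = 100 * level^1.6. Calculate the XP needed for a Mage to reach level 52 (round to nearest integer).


XP = 100 * level^1.6
Substitute level = 52:
XP = 100 * 52^1.6
= 100 * 556.6797
= 55668

55668 XP


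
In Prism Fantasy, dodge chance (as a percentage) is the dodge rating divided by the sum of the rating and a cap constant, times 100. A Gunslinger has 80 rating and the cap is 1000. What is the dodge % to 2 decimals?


dodge% = 80 / (80 + 1000) * 100
= 80 / 1080 * 100
= 0.074074 * 100
= 7.41%

7.41%


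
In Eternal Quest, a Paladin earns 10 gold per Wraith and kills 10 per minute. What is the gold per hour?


Gold per minute = 10 * 10 = 100
Gold per hour = 100 * 60 = 6000

6000 gold/hour


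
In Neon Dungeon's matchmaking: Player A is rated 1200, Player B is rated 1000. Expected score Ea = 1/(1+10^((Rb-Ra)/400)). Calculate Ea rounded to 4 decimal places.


Elo expected score: Ea = 1/(1 + 10^((Rb-Ra)/400))
Rb - Ra = 1000 - 1200 = -200
(Rb-Ra)/400 = -200/400 = -0.5
10^-0.5 = 0.316228
Ea = 1/(1 + 0.316228) = 1/1.316228 = 0.7597

0.7597


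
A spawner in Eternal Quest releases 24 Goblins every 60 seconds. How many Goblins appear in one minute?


Spawns per minute = count * (60 / interval)
= 24 * (60 / 60)
= 24 * 1.0
= 24.0

24.0 per minute


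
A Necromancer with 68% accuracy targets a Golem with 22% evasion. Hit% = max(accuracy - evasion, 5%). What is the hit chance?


accuracy - evasion = 68 - 22 = 46
Apply floor: max(46, 5) = 46
Hit chance = 46%

46%


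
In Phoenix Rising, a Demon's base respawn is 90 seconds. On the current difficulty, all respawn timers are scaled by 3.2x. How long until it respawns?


Respawn time = base * multiplier
= 90 * 3.2
= 288.0 seconds

288.0 seconds


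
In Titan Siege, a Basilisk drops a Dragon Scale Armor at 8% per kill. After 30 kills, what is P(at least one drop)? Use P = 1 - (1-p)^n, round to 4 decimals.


P(at least one) = 1 - P(none) = 1 - (1-p)^n
p = 8/100 = 0.08
1 - p = 0.92
(1 - p)^30 = 0.92^30 = 0.081966
P(at least one) = 1 - 0.081966 = 0.9180

0.9180


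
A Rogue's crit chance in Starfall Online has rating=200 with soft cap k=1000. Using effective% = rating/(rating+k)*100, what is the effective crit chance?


effective% = rating / (rating + k) * 100
= 200 / (200 + 1000) * 100
= 200 / 1200 * 100
= 0.166667 * 100
= 16.67%

16.67%


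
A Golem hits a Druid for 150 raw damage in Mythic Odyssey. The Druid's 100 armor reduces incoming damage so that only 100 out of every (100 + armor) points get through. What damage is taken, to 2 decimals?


actual = 150 * 100 / (100 + 100)
= 150 * 100 / 200
= 15000 / 200
= 75.00

75.00 damage


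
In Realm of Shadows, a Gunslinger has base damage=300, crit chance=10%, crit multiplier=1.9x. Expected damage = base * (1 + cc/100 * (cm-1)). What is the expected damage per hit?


E[dmg] = base * (1 + crit_chance * (crit_mult - 1))
cc as decimal = 10/100 = 0.1
cm - 1 = 1.9 - 1 = 0.9
Bonus factor = 0.1 * 0.9 = 0.09
Total multiplier = 1 + 0.09 = 1.09
Expected damage = 300 * 1.09 = 327.00

327.00 damage


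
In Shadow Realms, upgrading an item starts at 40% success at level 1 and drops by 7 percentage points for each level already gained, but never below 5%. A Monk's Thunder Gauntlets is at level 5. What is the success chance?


raw_rate = 40 - 7 * (5 - 1)
= 40 - 7 * 4
= 40 - 28
= 12
Apply floor: max(12, 5) = 12%

12%


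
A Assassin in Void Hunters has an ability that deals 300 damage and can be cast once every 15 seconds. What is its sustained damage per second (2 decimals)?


DPS = damage / cooldown
= 300 / 15
= 20.00

20.00 DPS


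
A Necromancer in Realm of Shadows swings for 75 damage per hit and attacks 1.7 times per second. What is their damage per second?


DPS = damage * attack_speed
= 75 * 1.7
= 127.5

127.5 DPS


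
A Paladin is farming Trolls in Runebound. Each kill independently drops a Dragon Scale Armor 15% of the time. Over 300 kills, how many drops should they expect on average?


Expected drops = kills * (drop_rate / 100)
= 300 * (15 / 100)
= 300 * 0.15
= 45.0

45.0 drops


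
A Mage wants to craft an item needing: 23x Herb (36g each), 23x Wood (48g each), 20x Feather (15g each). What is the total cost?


Cost breakdown:
  Herb: 23 * 36 = 828
  Wood: 23 * 48 = 1104
  Feather: 20 * 15 = 300
Total = 828 + 1104 + 300 = 2232

2232 gold


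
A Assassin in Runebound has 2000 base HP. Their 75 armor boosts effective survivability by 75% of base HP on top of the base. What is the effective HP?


EHP = 2000 * (1 + 75/100)
= 2000 * (1 + 0.75)
= 2000 * 1.75
= 3500.0

3500.0 EHP


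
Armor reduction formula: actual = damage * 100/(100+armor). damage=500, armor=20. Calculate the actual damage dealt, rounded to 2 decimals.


actual = 500 * 100 / (100 + 20)
= 500 * 100 / 120
= 50000 / 120
= 416.67

416.67 damage


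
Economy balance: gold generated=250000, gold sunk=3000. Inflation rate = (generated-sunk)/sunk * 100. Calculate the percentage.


Net gold = 250000 - 3000 = 247000
Inflation rate = net / sunk * 100 = 247000 / 3000 * 100
= 82.333333 * 100
= 8233.33%

8233.33%


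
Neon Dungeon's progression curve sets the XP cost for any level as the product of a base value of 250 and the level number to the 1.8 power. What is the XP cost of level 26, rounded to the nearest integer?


XP = 250 * level^1.8
Substitute level = 26:
XP = 250 * 26^1.8
= 250 * 352.3319
= 88083

88083 XP


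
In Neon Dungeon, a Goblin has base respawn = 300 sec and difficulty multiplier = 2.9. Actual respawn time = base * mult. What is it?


Respawn time = base * multiplier
= 300 * 2.9
= 870.0 seconds

870.0 seconds


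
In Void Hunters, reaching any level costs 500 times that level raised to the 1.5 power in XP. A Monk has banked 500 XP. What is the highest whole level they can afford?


XP = 500 * level^1.5, so level = (XP / 500)^(1/1.5)
= (500 / 500)^(1/1.5)
= 1.0^0.6667
= 1.0
Floor: level = 1

level 1


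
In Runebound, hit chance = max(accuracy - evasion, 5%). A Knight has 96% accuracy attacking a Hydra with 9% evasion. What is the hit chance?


accuracy - evasion = 96 - 9 = 87
Apply floor: max(87, 5) = 87
Hit chance = 87%

87%


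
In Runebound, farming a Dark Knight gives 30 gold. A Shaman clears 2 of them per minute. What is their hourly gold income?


Gold per minute = 30 * 2 = 60
Gold per hour = 60 * 60 = 3600

3600 gold/hour


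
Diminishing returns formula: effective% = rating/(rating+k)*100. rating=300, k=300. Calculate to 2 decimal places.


effective% = rating / (rating + k) * 100
= 300 / (300 + 300) * 100
= 300 / 600 * 100
= 0.5 * 100
= 50.00%

50.00%


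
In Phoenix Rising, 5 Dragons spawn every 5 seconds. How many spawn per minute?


Spawns per minute = count * (60 / interval)
= 5 * (60 / 5)
= 5 * 12.0
= 60.0

60.0 per minute


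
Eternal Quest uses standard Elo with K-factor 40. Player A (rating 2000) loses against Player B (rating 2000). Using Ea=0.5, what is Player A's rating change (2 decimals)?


Elo update: delta = K * (S - Ea), where S = 0 (loses)
S - Ea = 0 - 0.5 = -0.5
Rating change = 40 * -0.5
= -20.00

-20.00 rating points


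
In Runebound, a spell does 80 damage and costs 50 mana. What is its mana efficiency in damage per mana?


Efficiency = damage / mana
= 80 / 50
= 1.60

1.60 dmg/mana


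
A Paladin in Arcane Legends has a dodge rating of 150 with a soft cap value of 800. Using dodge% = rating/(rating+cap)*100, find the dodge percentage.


dodge% = 150 / (150 + 800) * 100
= 150 / 950 * 100
= 0.157895 * 100
= 15.79%

15.79%


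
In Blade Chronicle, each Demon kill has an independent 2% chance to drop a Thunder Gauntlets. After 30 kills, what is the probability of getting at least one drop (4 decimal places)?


P(at least one) = 1 - P(none) = 1 - (1-p)^n
p = 2/100 = 0.02
1 - p = 0.98
(1 - p)^30 = 0.98^30 = 0.545484
P(at least one) = 1 - 0.545484 = 0.4545

0.4545


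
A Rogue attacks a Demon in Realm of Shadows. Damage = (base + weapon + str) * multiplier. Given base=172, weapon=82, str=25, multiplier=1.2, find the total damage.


Sum base + weapon + str = 172 + 82 + 25 = 279
Multiply by 1.2:
279 * 1.2 = 334.8

334.8 damage


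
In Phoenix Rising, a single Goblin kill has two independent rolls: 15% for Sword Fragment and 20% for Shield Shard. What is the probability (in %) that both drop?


For independent events, P(both) = P(A) * P(B)
= 15% * 20%
= 300 / 100 %
= 3.0%

3.0%


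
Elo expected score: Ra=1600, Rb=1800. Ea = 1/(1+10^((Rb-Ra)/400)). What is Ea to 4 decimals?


Elo expected score: Ea = 1/(1 + 10^((Rb-Ra)/400))
Rb - Ra = 1800 - 1600 = 200
(Rb-Ra)/400 = 200/400 = 0.5
10^0.5 = 3.162278
Ea = 1/(1 + 3.162278) = 1/4.162278 = 0.2403

0.2403


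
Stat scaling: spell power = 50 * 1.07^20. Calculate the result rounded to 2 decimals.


value = base * growth^level
= 50 * 1.07^20
= 50 * 3.869684
= 193.48

193.48 spell power


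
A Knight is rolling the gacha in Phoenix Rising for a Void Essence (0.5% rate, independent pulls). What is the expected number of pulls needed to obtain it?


Expected pulls for a geometric distribution = 1/p = 100 / rate%
= 100 / 0.5
= 200.0

200.0 pulls


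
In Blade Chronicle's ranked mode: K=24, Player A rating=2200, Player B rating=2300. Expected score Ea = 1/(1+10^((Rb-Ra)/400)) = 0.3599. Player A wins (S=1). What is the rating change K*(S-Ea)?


Elo update: delta = K * (S - Ea), where S = 1 (wins)
S - Ea = 1 - 0.3599 = 0.6401
Rating change = 24 * 0.6401
= 15.36

15.36 rating points


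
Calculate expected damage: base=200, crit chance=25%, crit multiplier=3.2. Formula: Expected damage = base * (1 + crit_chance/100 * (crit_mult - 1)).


E[dmg] = base * (1 + crit_chance * (crit_mult - 1))
cc as decimal = 25/100 = 0.25
cm - 1 = 3.2 - 1 = 2.2
Bonus factor = 0.25 * 2.2 = 0.55
Total multiplier = 1 + 0.55 = 1.55
Expected damage = 200 * 1.55 = 310.00

310.00 damage


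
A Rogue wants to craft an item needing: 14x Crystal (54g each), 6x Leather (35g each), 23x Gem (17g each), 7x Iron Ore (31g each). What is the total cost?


Cost breakdown:
  Crystal: 14 * 54 = 756
  Leather: 6 * 35 = 210
  Gem: 23 * 17 = 391
  Iron Ore: 7 * 31 = 217
Total = 756 + 210 + 391 + 217 = 1574

1574 gold


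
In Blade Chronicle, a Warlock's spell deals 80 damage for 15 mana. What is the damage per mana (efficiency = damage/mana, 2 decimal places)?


Efficiency = damage / mana
= 80 / 15
= 5.33

5.33 dmg/mana


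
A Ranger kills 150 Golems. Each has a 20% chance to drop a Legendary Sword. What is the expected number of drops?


Expected drops = kills * (drop_rate / 100)
= 150 * (20 / 100)
= 150 * 0.2
= 30.0

30.0 drops


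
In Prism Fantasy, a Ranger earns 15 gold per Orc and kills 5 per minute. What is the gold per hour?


Gold per minute = 15 * 5 = 75
Gold per hour = 75 * 60 = 4500

4500 gold/hour


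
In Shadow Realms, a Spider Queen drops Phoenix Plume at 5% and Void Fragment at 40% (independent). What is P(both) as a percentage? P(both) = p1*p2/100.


For independent events, P(both) = P(A) * P(B)
= 5% * 40%
= 200 / 100 %
= 2.0%

2.0%


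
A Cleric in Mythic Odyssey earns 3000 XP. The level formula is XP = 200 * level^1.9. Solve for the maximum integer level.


XP = 200 * level^1.9, so level = (XP / 200)^(1/1.9)
= (3000 / 200)^(1/1.9)
= 15.0^0.5263
= 4.1591
Floor: level = 4

level 4


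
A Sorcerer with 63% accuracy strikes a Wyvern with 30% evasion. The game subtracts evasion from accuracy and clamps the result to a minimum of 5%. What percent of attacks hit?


accuracy - evasion = 63 - 30 = 33
Apply floor: max(33, 5) = 33
Hit chance = 33%

33%


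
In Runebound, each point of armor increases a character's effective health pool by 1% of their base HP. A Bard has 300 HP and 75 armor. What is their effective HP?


EHP = 300 * (1 + 75/100)
= 300 * (1 + 0.75)
= 300 * 1.75
= 525.0

525.0 EHP


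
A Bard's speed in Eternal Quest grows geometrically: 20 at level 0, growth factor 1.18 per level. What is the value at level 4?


value = base * growth^level
= 20 * 1.18^4
= 20 * 1.938778
= 38.78

38.78 speed


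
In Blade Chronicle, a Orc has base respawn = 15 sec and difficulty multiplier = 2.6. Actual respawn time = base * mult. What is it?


Respawn time = base * multiplier
= 15 * 2.6
= 39.0 seconds

39.0 seconds


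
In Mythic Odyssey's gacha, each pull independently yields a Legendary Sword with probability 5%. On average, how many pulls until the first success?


Expected pulls for a geometric distribution = 1/p = 100 / rate%
= 100 / 5
= 20.0

20.0 pulls


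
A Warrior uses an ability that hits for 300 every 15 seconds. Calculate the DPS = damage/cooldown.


DPS = damage / cooldown
= 300 / 15
= 20.00

20.00 DPS


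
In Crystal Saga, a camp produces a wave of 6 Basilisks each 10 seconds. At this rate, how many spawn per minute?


Spawns per minute = count * (60 / interval)
= 6 * (60 / 10)
= 6 * 6.0
= 36.0

36.0 per minute


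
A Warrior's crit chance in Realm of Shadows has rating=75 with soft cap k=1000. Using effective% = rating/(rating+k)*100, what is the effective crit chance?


effective% = rating / (rating + k) * 100
= 75 / (75 + 1000) * 100
= 75 / 1075 * 100
= 0.069767 * 100
= 6.98%

6.98%


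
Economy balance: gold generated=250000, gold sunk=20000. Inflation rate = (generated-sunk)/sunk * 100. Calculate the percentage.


Net gold = 250000 - 20000 = 230000
Inflation rate = net / sunk * 100 = 230000 / 20000 * 100
= 11.5 * 100
= 1150.00%

1150.00%


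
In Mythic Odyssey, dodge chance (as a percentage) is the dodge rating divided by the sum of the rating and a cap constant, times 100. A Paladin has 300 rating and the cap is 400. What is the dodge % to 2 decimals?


dodge% = 300 / (300 + 400) * 100
= 300 / 700 * 100
= 0.428571 * 100
= 42.86%

42.86%


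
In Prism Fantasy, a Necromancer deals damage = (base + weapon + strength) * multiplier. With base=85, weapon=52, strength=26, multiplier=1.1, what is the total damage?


Sum base + weapon + str = 85 + 52 + 26 = 163
Multiply by 1.1:
163 * 1.1 = 179.3

179.3 damage


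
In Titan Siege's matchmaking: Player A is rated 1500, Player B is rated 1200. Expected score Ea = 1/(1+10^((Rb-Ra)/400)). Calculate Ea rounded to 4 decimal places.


Elo expected score: Ea = 1/(1 + 10^((Rb-Ra)/400))
Rb - Ra = 1200 - 1500 = -300
(Rb-Ra)/400 = -300/400 = -0.75
10^-0.75 = 0.177828
Ea = 1/(1 + 0.177828) = 1/1.177828 = 0.8490

0.8490


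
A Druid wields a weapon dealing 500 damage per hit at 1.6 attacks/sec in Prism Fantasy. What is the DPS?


DPS = damage * attack_speed
= 500 * 1.6
= 800.0

800.0 DPS


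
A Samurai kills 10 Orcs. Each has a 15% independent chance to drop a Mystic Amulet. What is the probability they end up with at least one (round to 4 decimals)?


P(at least one) = 1 - P(none) = 1 - (1-p)^n
p = 15/100 = 0.15
1 - p = 0.85
(1 - p)^10 = 0.85^10 = 0.196874
P(at least one) = 1 - 0.196874 = 0.8031

0.8031


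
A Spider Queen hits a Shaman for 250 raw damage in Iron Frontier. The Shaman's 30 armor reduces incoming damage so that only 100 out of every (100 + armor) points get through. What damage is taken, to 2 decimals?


actual = 250 * 100 / (100 + 30)
= 250 * 100 / 130
= 25000 / 130
= 192.31

192.31 damage


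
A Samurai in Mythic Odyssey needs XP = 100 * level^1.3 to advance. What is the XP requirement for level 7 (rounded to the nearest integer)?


XP = 100 * level^1.3
Substitute level = 7:
XP = 100 * 7^1.3
= 100 * 12.5495
= 1255

1255 XP


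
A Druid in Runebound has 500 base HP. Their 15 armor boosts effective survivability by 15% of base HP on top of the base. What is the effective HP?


EHP = 500 * (1 + 15/100)
= 500 * (1 + 0.15)
= 500 * 1.15
= 575.0

575.0 EHP


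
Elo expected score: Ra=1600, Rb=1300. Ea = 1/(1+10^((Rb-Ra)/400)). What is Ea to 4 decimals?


Elo expected score: Ea = 1/(1 + 10^((Rb-Ra)/400))
Rb - Ra = 1300 - 1600 = -300
(Rb-Ra)/400 = -300/400 = -0.75
10^-0.75 = 0.177828
Ea = 1/(1 + 0.177828) = 1/1.177828 = 0.8490

0.8490


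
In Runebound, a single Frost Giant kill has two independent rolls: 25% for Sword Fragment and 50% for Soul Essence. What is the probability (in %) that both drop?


For independent events, P(both) = P(A) * P(B)
= 25% * 50%
= 1250 / 100 %
= 12.5%

12.5%


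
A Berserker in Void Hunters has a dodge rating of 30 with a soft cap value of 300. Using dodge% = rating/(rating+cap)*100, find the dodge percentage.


dodge% = 30 / (30 + 300) * 100
= 30 / 330 * 100
= 0.090909 * 100
= 9.09%

9.09%


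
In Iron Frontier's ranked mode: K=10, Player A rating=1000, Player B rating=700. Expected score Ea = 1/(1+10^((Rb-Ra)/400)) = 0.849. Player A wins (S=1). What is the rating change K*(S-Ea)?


Elo update: delta = K * (S - Ea), where S = 1 (wins)
S - Ea = 1 - 0.849 = 0.151
Rating change = 10 * 0.151
= 1.51

1.51 rating points


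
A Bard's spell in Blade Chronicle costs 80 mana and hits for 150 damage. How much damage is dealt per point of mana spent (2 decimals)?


Efficiency = damage / mana
= 150 / 80
= 1.88

1.88 dmg/mana


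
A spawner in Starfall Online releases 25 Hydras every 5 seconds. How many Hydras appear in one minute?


Spawns per minute = count * (60 / interval)
= 25 * (60 / 5)
= 25 * 12.0
= 300.0

300.0 per minute


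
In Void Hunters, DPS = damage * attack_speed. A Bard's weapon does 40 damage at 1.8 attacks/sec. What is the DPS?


DPS = damage * attack_speed
= 40 * 1.8
= 72.0

72.0 DPS


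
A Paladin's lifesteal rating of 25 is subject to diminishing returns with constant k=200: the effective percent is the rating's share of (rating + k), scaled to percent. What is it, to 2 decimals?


effective% = rating / (rating + k) * 100
= 25 / (25 + 200) * 100
= 25 / 225 * 100
= 0.111111 * 100
= 11.11%

11.11%


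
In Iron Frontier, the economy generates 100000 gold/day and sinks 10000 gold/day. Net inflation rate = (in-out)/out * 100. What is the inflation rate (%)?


Net gold = 100000 - 10000 = 90000
Inflation rate = net / sunk * 100 = 90000 / 10000 * 100
= 9.0 * 100
= 900.00%

900.00%


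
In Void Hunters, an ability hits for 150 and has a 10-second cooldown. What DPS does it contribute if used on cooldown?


DPS = damage / cooldown
= 150 / 10
= 15.00

15.00 DPS
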